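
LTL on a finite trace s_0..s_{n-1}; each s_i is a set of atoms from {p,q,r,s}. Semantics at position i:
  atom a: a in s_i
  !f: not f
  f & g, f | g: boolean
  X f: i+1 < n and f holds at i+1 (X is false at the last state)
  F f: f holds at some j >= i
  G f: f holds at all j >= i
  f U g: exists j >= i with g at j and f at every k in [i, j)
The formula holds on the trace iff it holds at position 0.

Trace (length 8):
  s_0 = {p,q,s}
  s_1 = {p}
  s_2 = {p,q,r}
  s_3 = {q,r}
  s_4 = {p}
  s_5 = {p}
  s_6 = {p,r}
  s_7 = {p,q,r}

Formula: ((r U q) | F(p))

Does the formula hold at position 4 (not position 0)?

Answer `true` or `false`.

Answer: true

Derivation:
s_0={p,q,s}: ((r U q) | F(p))=True (r U q)=True r=False q=True F(p)=True p=True
s_1={p}: ((r U q) | F(p))=True (r U q)=False r=False q=False F(p)=True p=True
s_2={p,q,r}: ((r U q) | F(p))=True (r U q)=True r=True q=True F(p)=True p=True
s_3={q,r}: ((r U q) | F(p))=True (r U q)=True r=True q=True F(p)=True p=False
s_4={p}: ((r U q) | F(p))=True (r U q)=False r=False q=False F(p)=True p=True
s_5={p}: ((r U q) | F(p))=True (r U q)=False r=False q=False F(p)=True p=True
s_6={p,r}: ((r U q) | F(p))=True (r U q)=True r=True q=False F(p)=True p=True
s_7={p,q,r}: ((r U q) | F(p))=True (r U q)=True r=True q=True F(p)=True p=True
Evaluating at position 4: result = True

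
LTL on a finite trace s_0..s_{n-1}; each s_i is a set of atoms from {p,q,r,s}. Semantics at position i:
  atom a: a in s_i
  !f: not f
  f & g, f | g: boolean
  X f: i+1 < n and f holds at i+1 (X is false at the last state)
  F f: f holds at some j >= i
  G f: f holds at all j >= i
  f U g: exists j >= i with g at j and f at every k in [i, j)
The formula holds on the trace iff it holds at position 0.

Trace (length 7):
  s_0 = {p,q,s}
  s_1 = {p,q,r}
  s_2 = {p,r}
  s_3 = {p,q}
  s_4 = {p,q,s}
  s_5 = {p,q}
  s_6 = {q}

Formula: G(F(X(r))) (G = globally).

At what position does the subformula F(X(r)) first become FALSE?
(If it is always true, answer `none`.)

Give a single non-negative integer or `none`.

Answer: 2

Derivation:
s_0={p,q,s}: F(X(r))=True X(r)=True r=False
s_1={p,q,r}: F(X(r))=True X(r)=True r=True
s_2={p,r}: F(X(r))=False X(r)=False r=True
s_3={p,q}: F(X(r))=False X(r)=False r=False
s_4={p,q,s}: F(X(r))=False X(r)=False r=False
s_5={p,q}: F(X(r))=False X(r)=False r=False
s_6={q}: F(X(r))=False X(r)=False r=False
G(F(X(r))) holds globally = False
First violation at position 2.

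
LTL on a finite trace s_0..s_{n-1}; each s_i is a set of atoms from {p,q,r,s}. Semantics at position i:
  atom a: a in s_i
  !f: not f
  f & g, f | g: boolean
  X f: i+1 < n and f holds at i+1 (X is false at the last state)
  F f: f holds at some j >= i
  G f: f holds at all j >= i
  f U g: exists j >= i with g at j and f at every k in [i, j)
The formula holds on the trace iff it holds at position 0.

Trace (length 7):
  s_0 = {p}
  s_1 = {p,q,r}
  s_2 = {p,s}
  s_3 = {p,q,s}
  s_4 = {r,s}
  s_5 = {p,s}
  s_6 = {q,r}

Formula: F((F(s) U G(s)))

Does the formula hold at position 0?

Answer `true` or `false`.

Answer: false

Derivation:
s_0={p}: F((F(s) U G(s)))=False (F(s) U G(s))=False F(s)=True s=False G(s)=False
s_1={p,q,r}: F((F(s) U G(s)))=False (F(s) U G(s))=False F(s)=True s=False G(s)=False
s_2={p,s}: F((F(s) U G(s)))=False (F(s) U G(s))=False F(s)=True s=True G(s)=False
s_3={p,q,s}: F((F(s) U G(s)))=False (F(s) U G(s))=False F(s)=True s=True G(s)=False
s_4={r,s}: F((F(s) U G(s)))=False (F(s) U G(s))=False F(s)=True s=True G(s)=False
s_5={p,s}: F((F(s) U G(s)))=False (F(s) U G(s))=False F(s)=True s=True G(s)=False
s_6={q,r}: F((F(s) U G(s)))=False (F(s) U G(s))=False F(s)=False s=False G(s)=False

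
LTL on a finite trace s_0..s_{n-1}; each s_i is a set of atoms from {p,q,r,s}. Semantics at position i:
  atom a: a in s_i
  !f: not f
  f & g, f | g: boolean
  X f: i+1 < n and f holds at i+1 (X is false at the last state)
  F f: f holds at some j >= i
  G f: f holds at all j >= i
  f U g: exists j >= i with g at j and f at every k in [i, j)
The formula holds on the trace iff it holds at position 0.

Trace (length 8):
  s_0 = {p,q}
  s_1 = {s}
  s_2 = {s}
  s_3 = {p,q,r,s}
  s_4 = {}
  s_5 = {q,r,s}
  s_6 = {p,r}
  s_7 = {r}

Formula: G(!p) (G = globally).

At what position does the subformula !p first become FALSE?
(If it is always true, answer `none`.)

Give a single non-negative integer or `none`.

Answer: 0

Derivation:
s_0={p,q}: !p=False p=True
s_1={s}: !p=True p=False
s_2={s}: !p=True p=False
s_3={p,q,r,s}: !p=False p=True
s_4={}: !p=True p=False
s_5={q,r,s}: !p=True p=False
s_6={p,r}: !p=False p=True
s_7={r}: !p=True p=False
G(!p) holds globally = False
First violation at position 0.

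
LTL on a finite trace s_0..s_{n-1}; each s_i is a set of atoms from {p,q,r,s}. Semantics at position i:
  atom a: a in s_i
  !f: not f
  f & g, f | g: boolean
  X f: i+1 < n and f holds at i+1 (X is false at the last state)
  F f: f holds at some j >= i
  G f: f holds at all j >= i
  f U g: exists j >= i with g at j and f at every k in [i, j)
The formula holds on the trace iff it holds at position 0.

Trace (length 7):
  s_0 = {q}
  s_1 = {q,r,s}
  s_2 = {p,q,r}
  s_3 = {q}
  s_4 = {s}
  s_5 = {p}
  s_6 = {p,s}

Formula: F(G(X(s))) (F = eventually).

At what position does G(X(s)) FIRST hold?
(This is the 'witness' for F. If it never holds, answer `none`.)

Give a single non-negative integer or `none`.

s_0={q}: G(X(s))=False X(s)=True s=False
s_1={q,r,s}: G(X(s))=False X(s)=False s=True
s_2={p,q,r}: G(X(s))=False X(s)=False s=False
s_3={q}: G(X(s))=False X(s)=True s=False
s_4={s}: G(X(s))=False X(s)=False s=True
s_5={p}: G(X(s))=False X(s)=True s=False
s_6={p,s}: G(X(s))=False X(s)=False s=True
F(G(X(s))) does not hold (no witness exists).

Answer: none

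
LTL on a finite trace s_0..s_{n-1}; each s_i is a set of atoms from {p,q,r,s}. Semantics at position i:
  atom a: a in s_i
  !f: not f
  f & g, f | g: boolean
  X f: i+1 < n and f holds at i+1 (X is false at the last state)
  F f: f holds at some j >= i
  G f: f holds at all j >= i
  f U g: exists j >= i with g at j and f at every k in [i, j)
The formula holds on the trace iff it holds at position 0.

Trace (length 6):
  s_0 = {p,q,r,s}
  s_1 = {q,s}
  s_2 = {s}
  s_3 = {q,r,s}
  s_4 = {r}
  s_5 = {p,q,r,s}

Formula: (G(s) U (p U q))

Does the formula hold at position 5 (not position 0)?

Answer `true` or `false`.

s_0={p,q,r,s}: (G(s) U (p U q))=True G(s)=False s=True (p U q)=True p=True q=True
s_1={q,s}: (G(s) U (p U q))=True G(s)=False s=True (p U q)=True p=False q=True
s_2={s}: (G(s) U (p U q))=False G(s)=False s=True (p U q)=False p=False q=False
s_3={q,r,s}: (G(s) U (p U q))=True G(s)=False s=True (p U q)=True p=False q=True
s_4={r}: (G(s) U (p U q))=False G(s)=False s=False (p U q)=False p=False q=False
s_5={p,q,r,s}: (G(s) U (p U q))=True G(s)=True s=True (p U q)=True p=True q=True
Evaluating at position 5: result = True

Answer: true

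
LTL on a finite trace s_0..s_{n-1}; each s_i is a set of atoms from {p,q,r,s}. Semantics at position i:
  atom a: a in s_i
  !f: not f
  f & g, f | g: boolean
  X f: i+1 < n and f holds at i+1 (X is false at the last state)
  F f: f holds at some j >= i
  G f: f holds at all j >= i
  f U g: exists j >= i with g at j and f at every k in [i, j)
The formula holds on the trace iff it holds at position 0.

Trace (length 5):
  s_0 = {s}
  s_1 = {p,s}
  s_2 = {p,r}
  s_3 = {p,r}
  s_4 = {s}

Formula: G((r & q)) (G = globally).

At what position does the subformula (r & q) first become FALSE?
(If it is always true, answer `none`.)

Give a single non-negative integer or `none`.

s_0={s}: (r & q)=False r=False q=False
s_1={p,s}: (r & q)=False r=False q=False
s_2={p,r}: (r & q)=False r=True q=False
s_3={p,r}: (r & q)=False r=True q=False
s_4={s}: (r & q)=False r=False q=False
G((r & q)) holds globally = False
First violation at position 0.

Answer: 0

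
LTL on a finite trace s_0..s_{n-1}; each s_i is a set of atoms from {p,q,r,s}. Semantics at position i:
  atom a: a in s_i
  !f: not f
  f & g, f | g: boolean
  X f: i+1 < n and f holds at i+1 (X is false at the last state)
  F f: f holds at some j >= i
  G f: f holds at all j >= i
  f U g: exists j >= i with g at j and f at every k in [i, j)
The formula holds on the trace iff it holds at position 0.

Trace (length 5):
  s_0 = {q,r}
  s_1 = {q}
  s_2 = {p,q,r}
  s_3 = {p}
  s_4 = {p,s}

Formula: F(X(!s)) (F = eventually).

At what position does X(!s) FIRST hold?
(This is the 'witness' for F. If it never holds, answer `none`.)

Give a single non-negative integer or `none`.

s_0={q,r}: X(!s)=True !s=True s=False
s_1={q}: X(!s)=True !s=True s=False
s_2={p,q,r}: X(!s)=True !s=True s=False
s_3={p}: X(!s)=False !s=True s=False
s_4={p,s}: X(!s)=False !s=False s=True
F(X(!s)) holds; first witness at position 0.

Answer: 0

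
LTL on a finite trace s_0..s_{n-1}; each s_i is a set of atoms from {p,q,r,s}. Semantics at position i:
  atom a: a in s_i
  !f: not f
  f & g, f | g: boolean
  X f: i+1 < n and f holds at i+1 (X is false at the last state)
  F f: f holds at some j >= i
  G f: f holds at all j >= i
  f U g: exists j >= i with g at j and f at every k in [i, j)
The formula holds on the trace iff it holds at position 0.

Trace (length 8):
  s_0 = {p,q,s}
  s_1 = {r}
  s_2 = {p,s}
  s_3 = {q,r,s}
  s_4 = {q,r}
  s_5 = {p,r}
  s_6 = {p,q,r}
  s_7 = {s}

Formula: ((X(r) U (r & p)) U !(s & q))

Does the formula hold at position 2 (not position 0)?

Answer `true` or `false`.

s_0={p,q,s}: ((X(r) U (r & p)) U !(s & q))=False (X(r) U (r & p))=False X(r)=True r=False (r & p)=False p=True !(s & q)=False (s & q)=True s=True q=True
s_1={r}: ((X(r) U (r & p)) U !(s & q))=True (X(r) U (r & p))=False X(r)=False r=True (r & p)=False p=False !(s & q)=True (s & q)=False s=False q=False
s_2={p,s}: ((X(r) U (r & p)) U !(s & q))=True (X(r) U (r & p))=True X(r)=True r=False (r & p)=False p=True !(s & q)=True (s & q)=False s=True q=False
s_3={q,r,s}: ((X(r) U (r & p)) U !(s & q))=True (X(r) U (r & p))=True X(r)=True r=True (r & p)=False p=False !(s & q)=False (s & q)=True s=True q=True
s_4={q,r}: ((X(r) U (r & p)) U !(s & q))=True (X(r) U (r & p))=True X(r)=True r=True (r & p)=False p=False !(s & q)=True (s & q)=False s=False q=True
s_5={p,r}: ((X(r) U (r & p)) U !(s & q))=True (X(r) U (r & p))=True X(r)=True r=True (r & p)=True p=True !(s & q)=True (s & q)=False s=False q=False
s_6={p,q,r}: ((X(r) U (r & p)) U !(s & q))=True (X(r) U (r & p))=True X(r)=False r=True (r & p)=True p=True !(s & q)=True (s & q)=False s=False q=True
s_7={s}: ((X(r) U (r & p)) U !(s & q))=True (X(r) U (r & p))=False X(r)=False r=False (r & p)=False p=False !(s & q)=True (s & q)=False s=True q=False
Evaluating at position 2: result = True

Answer: true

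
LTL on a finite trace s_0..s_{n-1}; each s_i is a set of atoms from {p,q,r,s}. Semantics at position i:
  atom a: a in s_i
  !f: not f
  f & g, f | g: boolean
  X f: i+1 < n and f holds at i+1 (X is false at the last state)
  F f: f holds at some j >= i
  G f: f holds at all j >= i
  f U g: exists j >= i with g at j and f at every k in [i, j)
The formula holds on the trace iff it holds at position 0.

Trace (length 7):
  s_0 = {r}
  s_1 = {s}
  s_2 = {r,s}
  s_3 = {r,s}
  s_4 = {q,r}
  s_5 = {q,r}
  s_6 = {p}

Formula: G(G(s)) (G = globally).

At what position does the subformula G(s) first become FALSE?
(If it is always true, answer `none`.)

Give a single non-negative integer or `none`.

s_0={r}: G(s)=False s=False
s_1={s}: G(s)=False s=True
s_2={r,s}: G(s)=False s=True
s_3={r,s}: G(s)=False s=True
s_4={q,r}: G(s)=False s=False
s_5={q,r}: G(s)=False s=False
s_6={p}: G(s)=False s=False
G(G(s)) holds globally = False
First violation at position 0.

Answer: 0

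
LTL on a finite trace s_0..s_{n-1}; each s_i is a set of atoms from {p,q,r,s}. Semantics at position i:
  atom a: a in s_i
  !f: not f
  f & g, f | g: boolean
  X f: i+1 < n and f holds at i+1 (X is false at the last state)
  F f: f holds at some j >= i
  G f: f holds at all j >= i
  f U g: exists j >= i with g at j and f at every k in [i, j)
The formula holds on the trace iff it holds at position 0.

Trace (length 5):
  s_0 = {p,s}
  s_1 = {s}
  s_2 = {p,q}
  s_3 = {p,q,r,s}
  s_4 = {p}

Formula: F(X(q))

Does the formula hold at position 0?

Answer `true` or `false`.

s_0={p,s}: F(X(q))=True X(q)=False q=False
s_1={s}: F(X(q))=True X(q)=True q=False
s_2={p,q}: F(X(q))=True X(q)=True q=True
s_3={p,q,r,s}: F(X(q))=False X(q)=False q=True
s_4={p}: F(X(q))=False X(q)=False q=False

Answer: true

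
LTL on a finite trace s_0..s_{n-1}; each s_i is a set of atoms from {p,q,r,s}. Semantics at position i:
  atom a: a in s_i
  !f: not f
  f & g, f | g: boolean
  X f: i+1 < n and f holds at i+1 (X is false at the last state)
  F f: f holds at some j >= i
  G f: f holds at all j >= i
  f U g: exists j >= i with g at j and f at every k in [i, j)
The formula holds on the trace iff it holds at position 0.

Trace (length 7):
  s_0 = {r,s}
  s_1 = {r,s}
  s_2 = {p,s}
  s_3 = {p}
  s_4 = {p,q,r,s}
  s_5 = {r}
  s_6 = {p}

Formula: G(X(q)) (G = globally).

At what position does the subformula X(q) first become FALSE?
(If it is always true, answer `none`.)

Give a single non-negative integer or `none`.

s_0={r,s}: X(q)=False q=False
s_1={r,s}: X(q)=False q=False
s_2={p,s}: X(q)=False q=False
s_3={p}: X(q)=True q=False
s_4={p,q,r,s}: X(q)=False q=True
s_5={r}: X(q)=False q=False
s_6={p}: X(q)=False q=False
G(X(q)) holds globally = False
First violation at position 0.

Answer: 0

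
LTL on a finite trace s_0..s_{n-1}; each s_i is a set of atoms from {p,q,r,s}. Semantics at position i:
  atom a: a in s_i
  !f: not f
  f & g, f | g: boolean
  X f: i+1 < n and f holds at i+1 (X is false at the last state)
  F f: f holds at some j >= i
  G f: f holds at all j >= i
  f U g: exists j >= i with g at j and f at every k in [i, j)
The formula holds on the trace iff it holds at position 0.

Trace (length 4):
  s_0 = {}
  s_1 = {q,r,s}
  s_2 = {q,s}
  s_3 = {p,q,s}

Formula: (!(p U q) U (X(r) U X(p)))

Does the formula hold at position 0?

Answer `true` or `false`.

Answer: false

Derivation:
s_0={}: (!(p U q) U (X(r) U X(p)))=False !(p U q)=True (p U q)=False p=False q=False (X(r) U X(p))=False X(r)=True r=False X(p)=False
s_1={q,r,s}: (!(p U q) U (X(r) U X(p)))=False !(p U q)=False (p U q)=True p=False q=True (X(r) U X(p))=False X(r)=False r=True X(p)=False
s_2={q,s}: (!(p U q) U (X(r) U X(p)))=True !(p U q)=False (p U q)=True p=False q=True (X(r) U X(p))=True X(r)=False r=False X(p)=True
s_3={p,q,s}: (!(p U q) U (X(r) U X(p)))=False !(p U q)=False (p U q)=True p=True q=True (X(r) U X(p))=False X(r)=False r=False X(p)=False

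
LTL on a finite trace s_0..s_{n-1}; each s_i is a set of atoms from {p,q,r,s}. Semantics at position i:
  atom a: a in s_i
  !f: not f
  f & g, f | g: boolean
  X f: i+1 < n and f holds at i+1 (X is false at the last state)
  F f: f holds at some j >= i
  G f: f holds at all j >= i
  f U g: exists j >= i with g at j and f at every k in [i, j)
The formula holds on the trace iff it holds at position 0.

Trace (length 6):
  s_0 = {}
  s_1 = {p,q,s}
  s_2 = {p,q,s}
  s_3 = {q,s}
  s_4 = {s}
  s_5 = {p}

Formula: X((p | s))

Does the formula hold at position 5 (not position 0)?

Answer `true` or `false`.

s_0={}: X((p | s))=True (p | s)=False p=False s=False
s_1={p,q,s}: X((p | s))=True (p | s)=True p=True s=True
s_2={p,q,s}: X((p | s))=True (p | s)=True p=True s=True
s_3={q,s}: X((p | s))=True (p | s)=True p=False s=True
s_4={s}: X((p | s))=True (p | s)=True p=False s=True
s_5={p}: X((p | s))=False (p | s)=True p=True s=False
Evaluating at position 5: result = False

Answer: false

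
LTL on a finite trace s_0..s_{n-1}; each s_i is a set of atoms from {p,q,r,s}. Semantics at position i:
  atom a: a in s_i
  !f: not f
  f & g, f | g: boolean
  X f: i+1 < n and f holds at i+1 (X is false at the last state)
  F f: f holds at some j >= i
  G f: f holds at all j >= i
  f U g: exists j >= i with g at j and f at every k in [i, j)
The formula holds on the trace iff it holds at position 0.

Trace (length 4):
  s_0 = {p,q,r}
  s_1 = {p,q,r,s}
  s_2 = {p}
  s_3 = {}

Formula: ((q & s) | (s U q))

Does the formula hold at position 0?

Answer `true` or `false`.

Answer: true

Derivation:
s_0={p,q,r}: ((q & s) | (s U q))=True (q & s)=False q=True s=False (s U q)=True
s_1={p,q,r,s}: ((q & s) | (s U q))=True (q & s)=True q=True s=True (s U q)=True
s_2={p}: ((q & s) | (s U q))=False (q & s)=False q=False s=False (s U q)=False
s_3={}: ((q & s) | (s U q))=False (q & s)=False q=False s=False (s U q)=False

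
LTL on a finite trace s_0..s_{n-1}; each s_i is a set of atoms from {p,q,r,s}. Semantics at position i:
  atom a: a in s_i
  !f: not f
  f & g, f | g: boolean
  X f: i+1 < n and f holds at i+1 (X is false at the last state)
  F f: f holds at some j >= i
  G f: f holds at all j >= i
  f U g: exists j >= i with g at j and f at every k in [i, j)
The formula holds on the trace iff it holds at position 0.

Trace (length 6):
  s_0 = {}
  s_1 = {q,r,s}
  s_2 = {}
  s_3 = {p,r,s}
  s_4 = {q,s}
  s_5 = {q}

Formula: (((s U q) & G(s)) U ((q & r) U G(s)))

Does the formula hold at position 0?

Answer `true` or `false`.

s_0={}: (((s U q) & G(s)) U ((q & r) U G(s)))=False ((s U q) & G(s))=False (s U q)=False s=False q=False G(s)=False ((q & r) U G(s))=False (q & r)=False r=False
s_1={q,r,s}: (((s U q) & G(s)) U ((q & r) U G(s)))=False ((s U q) & G(s))=False (s U q)=True s=True q=True G(s)=False ((q & r) U G(s))=False (q & r)=True r=True
s_2={}: (((s U q) & G(s)) U ((q & r) U G(s)))=False ((s U q) & G(s))=False (s U q)=False s=False q=False G(s)=False ((q & r) U G(s))=False (q & r)=False r=False
s_3={p,r,s}: (((s U q) & G(s)) U ((q & r) U G(s)))=False ((s U q) & G(s))=False (s U q)=True s=True q=False G(s)=False ((q & r) U G(s))=False (q & r)=False r=True
s_4={q,s}: (((s U q) & G(s)) U ((q & r) U G(s)))=False ((s U q) & G(s))=False (s U q)=True s=True q=True G(s)=False ((q & r) U G(s))=False (q & r)=False r=False
s_5={q}: (((s U q) & G(s)) U ((q & r) U G(s)))=False ((s U q) & G(s))=False (s U q)=True s=False q=True G(s)=False ((q & r) U G(s))=False (q & r)=False r=False

Answer: false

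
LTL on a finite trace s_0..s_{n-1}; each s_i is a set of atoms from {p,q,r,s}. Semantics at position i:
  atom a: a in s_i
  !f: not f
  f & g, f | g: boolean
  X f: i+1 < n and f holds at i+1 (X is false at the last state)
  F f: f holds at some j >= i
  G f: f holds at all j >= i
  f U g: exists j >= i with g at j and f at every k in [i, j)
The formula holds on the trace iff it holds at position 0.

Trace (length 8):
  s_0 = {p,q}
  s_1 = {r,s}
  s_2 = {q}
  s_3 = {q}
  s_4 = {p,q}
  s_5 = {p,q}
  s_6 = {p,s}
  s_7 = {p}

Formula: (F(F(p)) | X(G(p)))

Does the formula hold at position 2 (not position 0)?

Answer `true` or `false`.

Answer: true

Derivation:
s_0={p,q}: (F(F(p)) | X(G(p)))=True F(F(p))=True F(p)=True p=True X(G(p))=False G(p)=False
s_1={r,s}: (F(F(p)) | X(G(p)))=True F(F(p))=True F(p)=True p=False X(G(p))=False G(p)=False
s_2={q}: (F(F(p)) | X(G(p)))=True F(F(p))=True F(p)=True p=False X(G(p))=False G(p)=False
s_3={q}: (F(F(p)) | X(G(p)))=True F(F(p))=True F(p)=True p=False X(G(p))=True G(p)=False
s_4={p,q}: (F(F(p)) | X(G(p)))=True F(F(p))=True F(p)=True p=True X(G(p))=True G(p)=True
s_5={p,q}: (F(F(p)) | X(G(p)))=True F(F(p))=True F(p)=True p=True X(G(p))=True G(p)=True
s_6={p,s}: (F(F(p)) | X(G(p)))=True F(F(p))=True F(p)=True p=True X(G(p))=True G(p)=True
s_7={p}: (F(F(p)) | X(G(p)))=True F(F(p))=True F(p)=True p=True X(G(p))=False G(p)=True
Evaluating at position 2: result = True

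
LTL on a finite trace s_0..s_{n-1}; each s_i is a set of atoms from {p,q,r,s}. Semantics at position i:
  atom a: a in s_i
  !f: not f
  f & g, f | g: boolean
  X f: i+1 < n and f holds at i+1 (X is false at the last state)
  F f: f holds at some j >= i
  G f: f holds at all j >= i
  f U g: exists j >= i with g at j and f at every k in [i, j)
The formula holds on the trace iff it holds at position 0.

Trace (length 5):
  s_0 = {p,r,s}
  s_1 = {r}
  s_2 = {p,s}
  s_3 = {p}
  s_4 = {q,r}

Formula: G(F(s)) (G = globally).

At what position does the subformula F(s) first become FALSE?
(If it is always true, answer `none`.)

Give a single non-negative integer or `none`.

s_0={p,r,s}: F(s)=True s=True
s_1={r}: F(s)=True s=False
s_2={p,s}: F(s)=True s=True
s_3={p}: F(s)=False s=False
s_4={q,r}: F(s)=False s=False
G(F(s)) holds globally = False
First violation at position 3.

Answer: 3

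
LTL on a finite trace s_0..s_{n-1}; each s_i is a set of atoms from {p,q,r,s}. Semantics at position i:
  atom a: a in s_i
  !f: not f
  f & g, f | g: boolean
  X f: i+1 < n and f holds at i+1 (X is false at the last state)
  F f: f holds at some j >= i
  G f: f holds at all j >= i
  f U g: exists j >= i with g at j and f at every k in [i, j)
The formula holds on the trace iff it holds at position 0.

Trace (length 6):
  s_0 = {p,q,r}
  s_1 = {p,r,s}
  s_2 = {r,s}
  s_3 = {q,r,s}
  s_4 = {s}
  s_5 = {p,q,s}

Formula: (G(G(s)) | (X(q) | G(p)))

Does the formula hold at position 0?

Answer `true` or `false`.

Answer: false

Derivation:
s_0={p,q,r}: (G(G(s)) | (X(q) | G(p)))=False G(G(s))=False G(s)=False s=False (X(q) | G(p))=False X(q)=False q=True G(p)=False p=True
s_1={p,r,s}: (G(G(s)) | (X(q) | G(p)))=True G(G(s))=True G(s)=True s=True (X(q) | G(p))=False X(q)=False q=False G(p)=False p=True
s_2={r,s}: (G(G(s)) | (X(q) | G(p)))=True G(G(s))=True G(s)=True s=True (X(q) | G(p))=True X(q)=True q=False G(p)=False p=False
s_3={q,r,s}: (G(G(s)) | (X(q) | G(p)))=True G(G(s))=True G(s)=True s=True (X(q) | G(p))=False X(q)=False q=True G(p)=False p=False
s_4={s}: (G(G(s)) | (X(q) | G(p)))=True G(G(s))=True G(s)=True s=True (X(q) | G(p))=True X(q)=True q=False G(p)=False p=False
s_5={p,q,s}: (G(G(s)) | (X(q) | G(p)))=True G(G(s))=True G(s)=True s=True (X(q) | G(p))=True X(q)=False q=True G(p)=True p=True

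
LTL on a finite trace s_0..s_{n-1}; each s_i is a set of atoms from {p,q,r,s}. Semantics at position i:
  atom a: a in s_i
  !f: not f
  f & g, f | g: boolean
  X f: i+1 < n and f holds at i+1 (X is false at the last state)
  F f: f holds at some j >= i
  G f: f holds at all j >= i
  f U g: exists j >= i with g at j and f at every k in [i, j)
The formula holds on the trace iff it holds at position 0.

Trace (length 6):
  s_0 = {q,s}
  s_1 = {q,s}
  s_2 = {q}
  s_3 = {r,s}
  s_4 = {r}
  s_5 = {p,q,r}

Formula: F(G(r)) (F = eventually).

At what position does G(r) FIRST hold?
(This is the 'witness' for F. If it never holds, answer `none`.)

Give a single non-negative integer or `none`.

Answer: 3

Derivation:
s_0={q,s}: G(r)=False r=False
s_1={q,s}: G(r)=False r=False
s_2={q}: G(r)=False r=False
s_3={r,s}: G(r)=True r=True
s_4={r}: G(r)=True r=True
s_5={p,q,r}: G(r)=True r=True
F(G(r)) holds; first witness at position 3.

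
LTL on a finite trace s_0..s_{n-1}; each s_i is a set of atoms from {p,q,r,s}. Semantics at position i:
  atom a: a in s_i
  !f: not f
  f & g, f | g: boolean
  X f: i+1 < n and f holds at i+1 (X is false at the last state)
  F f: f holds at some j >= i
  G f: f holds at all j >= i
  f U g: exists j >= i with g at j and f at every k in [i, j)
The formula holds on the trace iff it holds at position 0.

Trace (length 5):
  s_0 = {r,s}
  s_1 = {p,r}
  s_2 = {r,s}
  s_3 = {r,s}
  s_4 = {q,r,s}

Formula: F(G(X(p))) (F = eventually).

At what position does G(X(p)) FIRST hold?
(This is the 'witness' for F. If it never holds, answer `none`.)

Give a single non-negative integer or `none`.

Answer: none

Derivation:
s_0={r,s}: G(X(p))=False X(p)=True p=False
s_1={p,r}: G(X(p))=False X(p)=False p=True
s_2={r,s}: G(X(p))=False X(p)=False p=False
s_3={r,s}: G(X(p))=False X(p)=False p=False
s_4={q,r,s}: G(X(p))=False X(p)=False p=False
F(G(X(p))) does not hold (no witness exists).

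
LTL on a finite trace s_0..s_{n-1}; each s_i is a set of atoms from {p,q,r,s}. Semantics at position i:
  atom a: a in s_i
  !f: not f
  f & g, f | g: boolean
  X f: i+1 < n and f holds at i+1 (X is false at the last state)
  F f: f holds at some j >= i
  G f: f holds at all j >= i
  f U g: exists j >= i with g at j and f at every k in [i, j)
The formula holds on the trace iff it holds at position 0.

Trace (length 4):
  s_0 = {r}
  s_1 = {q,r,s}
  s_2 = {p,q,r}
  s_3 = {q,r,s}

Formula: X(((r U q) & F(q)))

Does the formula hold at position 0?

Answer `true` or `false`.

s_0={r}: X(((r U q) & F(q)))=True ((r U q) & F(q))=True (r U q)=True r=True q=False F(q)=True
s_1={q,r,s}: X(((r U q) & F(q)))=True ((r U q) & F(q))=True (r U q)=True r=True q=True F(q)=True
s_2={p,q,r}: X(((r U q) & F(q)))=True ((r U q) & F(q))=True (r U q)=True r=True q=True F(q)=True
s_3={q,r,s}: X(((r U q) & F(q)))=False ((r U q) & F(q))=True (r U q)=True r=True q=True F(q)=True

Answer: true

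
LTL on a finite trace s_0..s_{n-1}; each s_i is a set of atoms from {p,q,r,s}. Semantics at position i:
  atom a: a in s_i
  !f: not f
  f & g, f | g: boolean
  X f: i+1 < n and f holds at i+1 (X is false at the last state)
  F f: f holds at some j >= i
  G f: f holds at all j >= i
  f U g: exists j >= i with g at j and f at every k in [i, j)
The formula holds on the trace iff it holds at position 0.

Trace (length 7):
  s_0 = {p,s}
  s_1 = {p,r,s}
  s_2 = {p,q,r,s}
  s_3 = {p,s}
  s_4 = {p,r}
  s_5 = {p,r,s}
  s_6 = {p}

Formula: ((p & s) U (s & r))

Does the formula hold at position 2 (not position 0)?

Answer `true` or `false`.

s_0={p,s}: ((p & s) U (s & r))=True (p & s)=True p=True s=True (s & r)=False r=False
s_1={p,r,s}: ((p & s) U (s & r))=True (p & s)=True p=True s=True (s & r)=True r=True
s_2={p,q,r,s}: ((p & s) U (s & r))=True (p & s)=True p=True s=True (s & r)=True r=True
s_3={p,s}: ((p & s) U (s & r))=False (p & s)=True p=True s=True (s & r)=False r=False
s_4={p,r}: ((p & s) U (s & r))=False (p & s)=False p=True s=False (s & r)=False r=True
s_5={p,r,s}: ((p & s) U (s & r))=True (p & s)=True p=True s=True (s & r)=True r=True
s_6={p}: ((p & s) U (s & r))=False (p & s)=False p=True s=False (s & r)=False r=False
Evaluating at position 2: result = True

Answer: true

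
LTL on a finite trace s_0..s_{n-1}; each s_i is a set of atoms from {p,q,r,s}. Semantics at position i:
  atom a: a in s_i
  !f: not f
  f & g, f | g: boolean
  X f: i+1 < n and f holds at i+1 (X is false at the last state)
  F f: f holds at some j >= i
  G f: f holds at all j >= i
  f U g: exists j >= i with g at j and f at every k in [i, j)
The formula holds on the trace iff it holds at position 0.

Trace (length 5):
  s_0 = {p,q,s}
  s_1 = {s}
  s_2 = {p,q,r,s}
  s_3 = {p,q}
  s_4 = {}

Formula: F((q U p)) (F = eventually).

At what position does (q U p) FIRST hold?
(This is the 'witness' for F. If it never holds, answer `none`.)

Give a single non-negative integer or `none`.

Answer: 0

Derivation:
s_0={p,q,s}: (q U p)=True q=True p=True
s_1={s}: (q U p)=False q=False p=False
s_2={p,q,r,s}: (q U p)=True q=True p=True
s_3={p,q}: (q U p)=True q=True p=True
s_4={}: (q U p)=False q=False p=False
F((q U p)) holds; first witness at position 0.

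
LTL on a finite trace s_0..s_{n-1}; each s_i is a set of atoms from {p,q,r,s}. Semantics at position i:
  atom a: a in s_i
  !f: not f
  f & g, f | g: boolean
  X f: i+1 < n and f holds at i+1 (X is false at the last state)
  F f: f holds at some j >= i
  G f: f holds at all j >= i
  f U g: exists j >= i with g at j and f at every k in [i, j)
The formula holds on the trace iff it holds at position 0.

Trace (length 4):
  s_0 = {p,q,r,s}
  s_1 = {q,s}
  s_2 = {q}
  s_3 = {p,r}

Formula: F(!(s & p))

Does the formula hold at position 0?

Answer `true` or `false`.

Answer: true

Derivation:
s_0={p,q,r,s}: F(!(s & p))=True !(s & p)=False (s & p)=True s=True p=True
s_1={q,s}: F(!(s & p))=True !(s & p)=True (s & p)=False s=True p=False
s_2={q}: F(!(s & p))=True !(s & p)=True (s & p)=False s=False p=False
s_3={p,r}: F(!(s & p))=True !(s & p)=True (s & p)=False s=False p=True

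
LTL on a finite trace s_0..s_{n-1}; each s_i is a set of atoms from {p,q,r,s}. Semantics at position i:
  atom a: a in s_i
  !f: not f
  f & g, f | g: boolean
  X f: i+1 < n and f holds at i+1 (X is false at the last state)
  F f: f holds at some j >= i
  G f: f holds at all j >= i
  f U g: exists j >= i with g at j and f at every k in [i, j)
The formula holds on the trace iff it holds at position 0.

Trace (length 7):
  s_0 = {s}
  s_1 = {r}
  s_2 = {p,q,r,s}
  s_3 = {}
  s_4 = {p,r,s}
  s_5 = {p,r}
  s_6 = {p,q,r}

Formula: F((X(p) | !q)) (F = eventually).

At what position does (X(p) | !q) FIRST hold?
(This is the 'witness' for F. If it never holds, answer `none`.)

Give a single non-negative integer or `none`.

s_0={s}: (X(p) | !q)=True X(p)=False p=False !q=True q=False
s_1={r}: (X(p) | !q)=True X(p)=True p=False !q=True q=False
s_2={p,q,r,s}: (X(p) | !q)=False X(p)=False p=True !q=False q=True
s_3={}: (X(p) | !q)=True X(p)=True p=False !q=True q=False
s_4={p,r,s}: (X(p) | !q)=True X(p)=True p=True !q=True q=False
s_5={p,r}: (X(p) | !q)=True X(p)=True p=True !q=True q=False
s_6={p,q,r}: (X(p) | !q)=False X(p)=False p=True !q=False q=True
F((X(p) | !q)) holds; first witness at position 0.

Answer: 0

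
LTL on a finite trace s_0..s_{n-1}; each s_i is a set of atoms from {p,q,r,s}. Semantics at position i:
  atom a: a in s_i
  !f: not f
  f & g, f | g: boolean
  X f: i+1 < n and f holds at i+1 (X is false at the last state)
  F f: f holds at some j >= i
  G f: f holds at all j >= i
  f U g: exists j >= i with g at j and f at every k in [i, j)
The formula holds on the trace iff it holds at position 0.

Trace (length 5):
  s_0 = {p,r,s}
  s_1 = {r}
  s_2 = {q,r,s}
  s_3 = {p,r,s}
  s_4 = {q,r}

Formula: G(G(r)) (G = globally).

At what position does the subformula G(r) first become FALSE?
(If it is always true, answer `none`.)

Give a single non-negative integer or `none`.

s_0={p,r,s}: G(r)=True r=True
s_1={r}: G(r)=True r=True
s_2={q,r,s}: G(r)=True r=True
s_3={p,r,s}: G(r)=True r=True
s_4={q,r}: G(r)=True r=True
G(G(r)) holds globally = True
No violation — formula holds at every position.

Answer: none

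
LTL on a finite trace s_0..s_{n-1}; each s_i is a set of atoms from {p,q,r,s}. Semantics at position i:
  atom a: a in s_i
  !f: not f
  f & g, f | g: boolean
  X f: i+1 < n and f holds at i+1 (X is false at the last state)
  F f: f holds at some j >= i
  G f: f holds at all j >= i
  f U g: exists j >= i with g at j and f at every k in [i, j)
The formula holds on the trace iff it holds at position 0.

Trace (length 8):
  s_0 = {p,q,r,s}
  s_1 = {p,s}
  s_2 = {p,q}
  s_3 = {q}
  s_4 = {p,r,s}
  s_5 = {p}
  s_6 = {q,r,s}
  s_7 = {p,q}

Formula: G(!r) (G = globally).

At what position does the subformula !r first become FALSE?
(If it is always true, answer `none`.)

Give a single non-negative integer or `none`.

Answer: 0

Derivation:
s_0={p,q,r,s}: !r=False r=True
s_1={p,s}: !r=True r=False
s_2={p,q}: !r=True r=False
s_3={q}: !r=True r=False
s_4={p,r,s}: !r=False r=True
s_5={p}: !r=True r=False
s_6={q,r,s}: !r=False r=True
s_7={p,q}: !r=True r=False
G(!r) holds globally = False
First violation at position 0.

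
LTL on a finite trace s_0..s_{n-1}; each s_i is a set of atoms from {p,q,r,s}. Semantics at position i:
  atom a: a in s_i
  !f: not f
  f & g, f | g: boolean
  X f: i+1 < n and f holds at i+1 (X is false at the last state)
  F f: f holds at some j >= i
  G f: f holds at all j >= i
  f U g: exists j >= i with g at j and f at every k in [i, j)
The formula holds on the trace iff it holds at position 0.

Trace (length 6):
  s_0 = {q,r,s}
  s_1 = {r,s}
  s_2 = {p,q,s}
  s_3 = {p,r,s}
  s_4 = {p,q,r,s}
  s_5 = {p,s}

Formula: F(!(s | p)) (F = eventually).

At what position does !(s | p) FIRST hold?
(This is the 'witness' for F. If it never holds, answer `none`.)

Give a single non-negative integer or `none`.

s_0={q,r,s}: !(s | p)=False (s | p)=True s=True p=False
s_1={r,s}: !(s | p)=False (s | p)=True s=True p=False
s_2={p,q,s}: !(s | p)=False (s | p)=True s=True p=True
s_3={p,r,s}: !(s | p)=False (s | p)=True s=True p=True
s_4={p,q,r,s}: !(s | p)=False (s | p)=True s=True p=True
s_5={p,s}: !(s | p)=False (s | p)=True s=True p=True
F(!(s | p)) does not hold (no witness exists).

Answer: none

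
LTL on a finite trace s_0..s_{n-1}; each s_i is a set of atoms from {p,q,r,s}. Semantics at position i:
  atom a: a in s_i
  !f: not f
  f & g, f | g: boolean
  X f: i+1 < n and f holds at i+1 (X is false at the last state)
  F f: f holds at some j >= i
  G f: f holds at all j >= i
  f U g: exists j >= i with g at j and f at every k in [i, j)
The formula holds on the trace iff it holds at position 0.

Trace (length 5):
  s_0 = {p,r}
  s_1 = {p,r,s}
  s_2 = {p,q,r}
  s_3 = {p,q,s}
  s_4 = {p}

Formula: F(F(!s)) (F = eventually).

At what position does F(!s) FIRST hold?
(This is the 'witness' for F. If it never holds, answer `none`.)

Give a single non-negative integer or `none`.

s_0={p,r}: F(!s)=True !s=True s=False
s_1={p,r,s}: F(!s)=True !s=False s=True
s_2={p,q,r}: F(!s)=True !s=True s=False
s_3={p,q,s}: F(!s)=True !s=False s=True
s_4={p}: F(!s)=True !s=True s=False
F(F(!s)) holds; first witness at position 0.

Answer: 0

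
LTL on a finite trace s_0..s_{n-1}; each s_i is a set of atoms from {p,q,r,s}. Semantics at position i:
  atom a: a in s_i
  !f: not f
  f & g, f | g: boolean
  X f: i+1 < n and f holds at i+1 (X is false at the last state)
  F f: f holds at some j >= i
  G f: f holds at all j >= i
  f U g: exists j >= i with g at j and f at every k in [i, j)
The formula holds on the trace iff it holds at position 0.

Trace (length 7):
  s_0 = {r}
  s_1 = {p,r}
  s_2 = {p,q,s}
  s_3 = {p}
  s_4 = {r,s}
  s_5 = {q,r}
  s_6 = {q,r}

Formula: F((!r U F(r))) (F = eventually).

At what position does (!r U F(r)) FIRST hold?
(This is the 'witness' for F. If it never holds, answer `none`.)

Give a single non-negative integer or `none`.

Answer: 0

Derivation:
s_0={r}: (!r U F(r))=True !r=False r=True F(r)=True
s_1={p,r}: (!r U F(r))=True !r=False r=True F(r)=True
s_2={p,q,s}: (!r U F(r))=True !r=True r=False F(r)=True
s_3={p}: (!r U F(r))=True !r=True r=False F(r)=True
s_4={r,s}: (!r U F(r))=True !r=False r=True F(r)=True
s_5={q,r}: (!r U F(r))=True !r=False r=True F(r)=True
s_6={q,r}: (!r U F(r))=True !r=False r=True F(r)=True
F((!r U F(r))) holds; first witness at position 0.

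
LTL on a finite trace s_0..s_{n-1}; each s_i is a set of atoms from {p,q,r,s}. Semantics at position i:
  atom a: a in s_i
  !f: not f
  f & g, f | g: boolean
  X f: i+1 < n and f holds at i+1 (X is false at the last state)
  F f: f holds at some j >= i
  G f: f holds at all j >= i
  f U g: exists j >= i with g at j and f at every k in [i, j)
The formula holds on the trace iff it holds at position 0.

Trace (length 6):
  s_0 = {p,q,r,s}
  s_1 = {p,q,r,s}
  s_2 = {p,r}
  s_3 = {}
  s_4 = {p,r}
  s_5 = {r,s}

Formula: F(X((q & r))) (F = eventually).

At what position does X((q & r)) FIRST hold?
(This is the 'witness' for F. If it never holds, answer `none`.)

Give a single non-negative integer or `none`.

Answer: 0

Derivation:
s_0={p,q,r,s}: X((q & r))=True (q & r)=True q=True r=True
s_1={p,q,r,s}: X((q & r))=False (q & r)=True q=True r=True
s_2={p,r}: X((q & r))=False (q & r)=False q=False r=True
s_3={}: X((q & r))=False (q & r)=False q=False r=False
s_4={p,r}: X((q & r))=False (q & r)=False q=False r=True
s_5={r,s}: X((q & r))=False (q & r)=False q=False r=True
F(X((q & r))) holds; first witness at position 0.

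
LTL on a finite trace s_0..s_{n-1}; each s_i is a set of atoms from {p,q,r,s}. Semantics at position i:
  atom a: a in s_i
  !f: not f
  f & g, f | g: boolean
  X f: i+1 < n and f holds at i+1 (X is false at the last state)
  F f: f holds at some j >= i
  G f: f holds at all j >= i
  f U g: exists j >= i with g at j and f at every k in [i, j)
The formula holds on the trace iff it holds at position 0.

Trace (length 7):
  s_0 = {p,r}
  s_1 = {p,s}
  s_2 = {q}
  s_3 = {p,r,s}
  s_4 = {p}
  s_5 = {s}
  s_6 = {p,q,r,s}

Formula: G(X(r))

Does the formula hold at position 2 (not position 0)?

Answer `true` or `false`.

Answer: false

Derivation:
s_0={p,r}: G(X(r))=False X(r)=False r=True
s_1={p,s}: G(X(r))=False X(r)=False r=False
s_2={q}: G(X(r))=False X(r)=True r=False
s_3={p,r,s}: G(X(r))=False X(r)=False r=True
s_4={p}: G(X(r))=False X(r)=False r=False
s_5={s}: G(X(r))=False X(r)=True r=False
s_6={p,q,r,s}: G(X(r))=False X(r)=False r=True
Evaluating at position 2: result = False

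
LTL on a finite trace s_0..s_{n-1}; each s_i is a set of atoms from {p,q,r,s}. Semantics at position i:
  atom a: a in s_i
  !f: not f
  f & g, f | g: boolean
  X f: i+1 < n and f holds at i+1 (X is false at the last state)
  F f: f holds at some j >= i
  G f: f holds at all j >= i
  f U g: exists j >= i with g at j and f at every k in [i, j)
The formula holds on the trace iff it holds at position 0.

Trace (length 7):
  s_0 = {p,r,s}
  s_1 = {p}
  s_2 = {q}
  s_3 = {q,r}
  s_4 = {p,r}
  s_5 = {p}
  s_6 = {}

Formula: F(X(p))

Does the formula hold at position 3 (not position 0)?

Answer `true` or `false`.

Answer: true

Derivation:
s_0={p,r,s}: F(X(p))=True X(p)=True p=True
s_1={p}: F(X(p))=True X(p)=False p=True
s_2={q}: F(X(p))=True X(p)=False p=False
s_3={q,r}: F(X(p))=True X(p)=True p=False
s_4={p,r}: F(X(p))=True X(p)=True p=True
s_5={p}: F(X(p))=False X(p)=False p=True
s_6={}: F(X(p))=False X(p)=False p=False
Evaluating at position 3: result = True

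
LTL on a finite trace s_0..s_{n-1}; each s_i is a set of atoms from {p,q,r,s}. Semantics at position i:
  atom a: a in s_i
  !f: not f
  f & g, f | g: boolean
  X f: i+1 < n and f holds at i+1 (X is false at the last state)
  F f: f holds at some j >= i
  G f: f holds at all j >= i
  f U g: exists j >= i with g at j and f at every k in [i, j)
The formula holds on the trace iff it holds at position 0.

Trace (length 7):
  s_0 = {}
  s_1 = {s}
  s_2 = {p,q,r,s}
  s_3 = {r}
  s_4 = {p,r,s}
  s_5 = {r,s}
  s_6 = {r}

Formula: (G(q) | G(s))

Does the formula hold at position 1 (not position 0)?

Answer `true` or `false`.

s_0={}: (G(q) | G(s))=False G(q)=False q=False G(s)=False s=False
s_1={s}: (G(q) | G(s))=False G(q)=False q=False G(s)=False s=True
s_2={p,q,r,s}: (G(q) | G(s))=False G(q)=False q=True G(s)=False s=True
s_3={r}: (G(q) | G(s))=False G(q)=False q=False G(s)=False s=False
s_4={p,r,s}: (G(q) | G(s))=False G(q)=False q=False G(s)=False s=True
s_5={r,s}: (G(q) | G(s))=False G(q)=False q=False G(s)=False s=True
s_6={r}: (G(q) | G(s))=False G(q)=False q=False G(s)=False s=False
Evaluating at position 1: result = False

Answer: false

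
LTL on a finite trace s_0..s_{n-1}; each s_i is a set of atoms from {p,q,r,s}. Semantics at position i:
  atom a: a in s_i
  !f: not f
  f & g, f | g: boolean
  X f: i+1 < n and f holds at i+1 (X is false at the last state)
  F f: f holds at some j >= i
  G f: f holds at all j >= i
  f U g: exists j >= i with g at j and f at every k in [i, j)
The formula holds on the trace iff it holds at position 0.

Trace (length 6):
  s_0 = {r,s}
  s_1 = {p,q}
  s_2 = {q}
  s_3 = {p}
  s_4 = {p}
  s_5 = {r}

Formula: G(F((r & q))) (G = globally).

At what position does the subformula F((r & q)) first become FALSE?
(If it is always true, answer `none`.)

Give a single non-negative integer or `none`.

s_0={r,s}: F((r & q))=False (r & q)=False r=True q=False
s_1={p,q}: F((r & q))=False (r & q)=False r=False q=True
s_2={q}: F((r & q))=False (r & q)=False r=False q=True
s_3={p}: F((r & q))=False (r & q)=False r=False q=False
s_4={p}: F((r & q))=False (r & q)=False r=False q=False
s_5={r}: F((r & q))=False (r & q)=False r=True q=False
G(F((r & q))) holds globally = False
First violation at position 0.

Answer: 0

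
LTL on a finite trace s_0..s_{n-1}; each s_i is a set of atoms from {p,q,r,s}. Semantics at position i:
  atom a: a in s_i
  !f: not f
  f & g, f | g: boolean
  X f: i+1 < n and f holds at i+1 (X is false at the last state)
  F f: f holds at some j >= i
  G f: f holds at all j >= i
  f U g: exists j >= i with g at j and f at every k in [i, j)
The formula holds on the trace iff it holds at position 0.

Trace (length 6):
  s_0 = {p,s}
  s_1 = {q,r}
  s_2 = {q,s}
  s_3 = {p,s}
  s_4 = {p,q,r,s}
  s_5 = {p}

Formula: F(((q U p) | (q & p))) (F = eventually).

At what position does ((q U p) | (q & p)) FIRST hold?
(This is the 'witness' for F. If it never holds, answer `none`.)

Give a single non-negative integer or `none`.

Answer: 0

Derivation:
s_0={p,s}: ((q U p) | (q & p))=True (q U p)=True q=False p=True (q & p)=False
s_1={q,r}: ((q U p) | (q & p))=True (q U p)=True q=True p=False (q & p)=False
s_2={q,s}: ((q U p) | (q & p))=True (q U p)=True q=True p=False (q & p)=False
s_3={p,s}: ((q U p) | (q & p))=True (q U p)=True q=False p=True (q & p)=False
s_4={p,q,r,s}: ((q U p) | (q & p))=True (q U p)=True q=True p=True (q & p)=True
s_5={p}: ((q U p) | (q & p))=True (q U p)=True q=False p=True (q & p)=False
F(((q U p) | (q & p))) holds; first witness at position 0.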